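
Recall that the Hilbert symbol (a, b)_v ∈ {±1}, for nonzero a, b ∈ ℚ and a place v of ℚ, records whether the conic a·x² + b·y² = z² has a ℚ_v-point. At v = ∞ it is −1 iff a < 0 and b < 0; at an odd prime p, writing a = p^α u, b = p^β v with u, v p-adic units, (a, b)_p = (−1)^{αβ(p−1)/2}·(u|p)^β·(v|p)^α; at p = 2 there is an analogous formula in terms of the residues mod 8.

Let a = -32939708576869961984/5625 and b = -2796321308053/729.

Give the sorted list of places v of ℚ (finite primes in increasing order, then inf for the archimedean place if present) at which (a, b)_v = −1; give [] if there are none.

(a, b) ≡ (-41, -197466373) mod (ℚ^×)²; places V = {2, 3, 5, 7, 13, 17, 19, 31, 37, 41, ∞}.
(a,b)_2: α=8, β=0; u≡7, v≡3 (mod 8); ε(u)ε(v)=1·1, αω(v)=8·1, βω(u)=0·0; sum ≡ 1  ⇒  -1.
(a,b)_13: α=4, u≡7; β=1, v≡9 (mod 13); (7|13)=-1, (9|13)=+1; sign (−1)^0·-1^1·+1^4 = -1.
(a,b)_19: α=0, u≡11; β=1, v≡12 (mod 19); (11|19)=+1, (12|19)=-1; sign (−1)^0·+1^1·-1^0 = +1.
(a,b)_31: α=2, u≡15; β=1, v≡5 (mod 31); (15|31)=-1, (5|31)=+1; sign (−1)^0·-1^1·+1^2 = -1.
(a,b)_3: α=-2, u≡1; β=-6, v≡2 (mod 3); (1|3)=+1, (2|3)=-1; sign (−1)^0·+1^-6·-1^-2 = +1.
(a,b)_41: α=1, u≡39; β=1, v≡29 (mod 41); (39|41)=+1, (29|41)=-1; sign (−1)^0·+1^1·-1^1 = -1.
(a,b)_37: α=2, u≡25; β=1, v≡16 (mod 37); (25|37)=+1, (16|37)=+1; sign (−1)^0·+1^1·+1^2 = +1.
(a,b)_17: α=4, u≡3; β=3, v≡6 (mod 17); (3|17)=-1, (6|17)=-1; sign (−1)^0·-1^3·-1^4 = -1.
(a,b)_7: α=0, u≡4; β=2, v≡2 (mod 7); (4|7)=+1, (2|7)=+1; sign (−1)^0·+1^2·+1^0 = +1.
(a,b)_∞: sgn(-41)=−, sgn(-197466373)=−, so -1.
(a,b)_5: α=-4, u≡4; β=0, v≡3 (mod 5); (4|5)=+1, (3|5)=-1; sign (−1)^0·+1^0·-1^-4 = +1.
Ram(-41, -197466373) = {2, 13, 17, 31, 41, ∞}; no ℚ_2-point on the conic.

[2, 13, 17, 31, 41, inf]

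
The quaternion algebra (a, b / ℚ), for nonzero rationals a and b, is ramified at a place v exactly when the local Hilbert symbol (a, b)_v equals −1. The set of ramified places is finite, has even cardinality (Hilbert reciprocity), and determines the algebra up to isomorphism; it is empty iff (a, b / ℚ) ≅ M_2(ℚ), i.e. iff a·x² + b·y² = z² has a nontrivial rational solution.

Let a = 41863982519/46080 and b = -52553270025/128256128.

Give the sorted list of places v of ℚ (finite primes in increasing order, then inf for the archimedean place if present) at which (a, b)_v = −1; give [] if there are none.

Mod squares: a ≡ 2506195, b ≡ -2. Check v ∈ {∞, 2, 3, 5, 7, 11, 13, 17, 19, 23, 29, 31, 37}.
v=7: a=7^0·(≡5), b=7^-2·(≡6) mod 7; (5|7)=-1, (6|7)=-1; (−1)^{0·-2·3}·(-1)^-2·(-1)^0 = +1.
v=37: a=37^1·(≡4), b=37^0·(≡2) mod 37; (4|37)=+1, (2|37)=-1; (−1)^{1·0·18}·(+1)^0·(-1)^1 = -1.
v=17: a=17^4·(≡13), b=17^2·(≡9) mod 17; (13|17)=+1, (9|17)=+1; (−1)^{4·2·8}·(+1)^2·(+1)^4 = +1.
v=∞: 2506195 > 0 and -2 < 0  ⇒  (a,b)_∞ = +1.
v=13: a=13^0·(≡1), b=13^-2·(≡11) mod 13; (1|13)=+1, (11|13)=-1; (−1)^{0·-2·6}·(+1)^-2·(-1)^0 = +1.
v=3: a=3^-2·(≡1), b=3^2·(≡1) mod 3; (1|3)=+1, (1|3)=+1; (−1)^{-2·2·1}·(+1)^2·(+1)^-2 = +1.
v=19: a=19^1·(≡6), b=19^0·(≡9) mod 19; (6|19)=+1, (9|19)=+1; (−1)^{1·0·9}·(+1)^0·(+1)^1 = +1.
v=11: a=11^0·(≡7), b=11^-2·(≡1) mod 11; (7|11)=-1, (1|11)=+1; (−1)^{0·-2·5}·(-1)^-2·(+1)^0 = +1.
v=31: a=31^1·(≡9), b=31^2·(≡17) mod 31; (9|31)=+1, (17|31)=-1; (−1)^{1·2·15}·(+1)^2·(-1)^1 = -1.
v=23: a=23^1·(≡15), b=23^0·(≡11) mod 23; (15|23)=-1, (11|23)=-1; (−1)^{1·0·11}·(-1)^0·(-1)^1 = -1.
v=2: v_2(a)=-10, v_2(b)=-7; units ≡ 3, 7 (mod 8); ε·ε+αω+βω = 1·1+-10·0+-7·1 ≡ 0  ⇒  (a,b)_2 = +1.
v=29: a=29^0·(≡26), b=29^2·(≡10) mod 29; (26|29)=-1, (10|29)=-1; (−1)^{0·2·14}·(-1)^2·(-1)^0 = +1.
v=5: a=5^-1·(≡4), b=5^2·(≡3) mod 5; (4|5)=+1, (3|5)=-1; (−1)^{-1·2·2}·(+1)^2·(-1)^-1 = -1.
|Ram(2506195, -2)| = 4, even; anisotropic at {5, 23, 31, 37}.

[5, 23, 31, 37]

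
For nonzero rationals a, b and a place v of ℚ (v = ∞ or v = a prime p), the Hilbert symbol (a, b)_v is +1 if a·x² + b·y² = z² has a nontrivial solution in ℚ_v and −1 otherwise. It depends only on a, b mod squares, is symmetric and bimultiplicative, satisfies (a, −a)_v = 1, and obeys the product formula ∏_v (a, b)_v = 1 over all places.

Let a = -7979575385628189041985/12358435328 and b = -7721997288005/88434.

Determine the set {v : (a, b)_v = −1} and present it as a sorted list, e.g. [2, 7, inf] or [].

[19, inf]

Mod squares: a ≡ -27170, b ≡ -293930. Check v ∈ {∞, 2, 3, 5, 7, 11, 13, 17, 19, 31}.
v=11: a=11^5·(≡9), b=11^4·(≡5) mod 11; (9|11)=+1, (5|11)=+1; (−1)^{5·4·5}·(+1)^4·(+1)^5 = +1.
v=31: a=31^4·(≡26), b=31^0·(≡27) mod 31; (26|31)=-1, (27|31)=-1; (−1)^{4·0·15}·(-1)^0·(-1)^4 = +1.
v=∞: -27170 < 0 and -293930 < 0  ⇒  (a,b)_∞ = -1.
v=3: a=3^2·(≡1), b=3^-2·(≡1) mod 3; (1|3)=+1, (1|3)=+1; (−1)^{2·-2·1}·(+1)^-2·(+1)^2 = +1.
v=13: a=13^7·(≡12), b=13^3·(≡12) mod 13; (12|13)=+1, (12|13)=+1; (−1)^{7·3·6}·(+1)^3·(+1)^7 = +1.
v=19: a=19^1·(≡15), b=19^3·(≡2) mod 19; (15|19)=-1, (2|19)=-1; (−1)^{1·3·9}·(-1)^3·(-1)^1 = -1.
v=7: a=7^0·(≡1), b=7^1·(≡5) mod 7; (1|7)=+1, (5|7)=-1; (−1)^{0·1·3}·(+1)^1·(-1)^0 = +1.
v=2: v_2(a)=-9, v_2(b)=-1; units ≡ 7, 3 (mod 8); ε·ε+αω+βω = 1·1+-9·1+-1·0 ≡ 0  ⇒  (a,b)_2 = +1.
v=5: a=5^1·(≡1), b=5^1·(≡1) mod 5; (1|5)=+1, (1|5)=+1; (−1)^{1·1·2}·(+1)^1·(+1)^1 = +1.
v=17: a=17^-6·(≡9), b=17^-3·(≡8) mod 17; (9|17)=+1, (8|17)=+1; (−1)^{-6·-3·8}·(+1)^-3·(+1)^-6 = +1.
|Ram(-27170, -293930)| = 2, even; anisotropic at {19, ∞}.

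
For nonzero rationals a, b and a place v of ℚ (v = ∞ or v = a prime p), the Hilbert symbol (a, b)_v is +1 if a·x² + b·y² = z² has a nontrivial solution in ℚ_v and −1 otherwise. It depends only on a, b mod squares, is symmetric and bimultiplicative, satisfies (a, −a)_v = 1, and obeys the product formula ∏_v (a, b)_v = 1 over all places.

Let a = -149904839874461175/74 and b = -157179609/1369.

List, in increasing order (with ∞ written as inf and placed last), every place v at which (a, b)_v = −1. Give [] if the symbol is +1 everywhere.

[19, 23, 37, inf]

(a, b) ≡ (-1702, -1940489) mod (ℚ^×)²; places V = {2, 3, 5, 7, 19, 23, 37, 41, 47, 53, ∞}.
(a,b)_41: α=2, u≡8; β=1, v≡24 (mod 41); (8|41)=+1, (24|41)=-1; sign (−1)^0·+1^1·-1^2 = +1.
(a,b)_37: α=-1, u≡1; β=-2, v≡17 (mod 37); (1|37)=+1, (17|37)=-1; sign (−1)^0·+1^-2·-1^-1 = -1.
(a,b)_47: α=2, u≡28; β=1, v≡22 (mod 47); (28|47)=+1, (22|47)=-1; sign (−1)^0·+1^1·-1^2 = +1.
(a,b)_5: α=2, u≡2; β=0, v≡4 (mod 5); (2|5)=-1, (4|5)=+1; sign (−1)^0·-1^0·+1^2 = +1.
(a,b)_19: α=2, u≡14; β=1, v≡8 (mod 19); (14|19)=-1, (8|19)=-1; sign (−1)^0·-1^1·-1^2 = -1.
(a,b)_53: α=0, u≡36; β=1, v≡16 (mod 53); (36|53)=+1, (16|53)=+1; sign (−1)^0·+1^1·+1^0 = +1.
(a,b)_2: α=-1, β=0; u≡5, v≡7 (mod 8); ε(u)ε(v)=0·1, αω(v)=-1·0, βω(u)=0·1; sum ≡ 0  ⇒  +1.
(a,b)_∞: sgn(-1702)=−, sgn(-1940489)=−, so -1.
(a,b)_3: α=4, u≡2; β=4, v≡1 (mod 3); (2|3)=-1, (1|3)=+1; sign (−1)^0·-1^4·+1^4 = +1.
(a,b)_7: α=4, u≡5; β=0, v≡2 (mod 7); (5|7)=-1, (2|7)=+1; sign (−1)^0·-1^0·+1^4 = +1.
(a,b)_23: α=1, u≡16; β=0, v≡21 (mod 23); (16|23)=+1, (21|23)=-1; sign (−1)^0·+1^0·-1^1 = -1.
(-1702, -1940489 / ℚ) ramifies at {19, 23, 37, ∞}: a division algebra.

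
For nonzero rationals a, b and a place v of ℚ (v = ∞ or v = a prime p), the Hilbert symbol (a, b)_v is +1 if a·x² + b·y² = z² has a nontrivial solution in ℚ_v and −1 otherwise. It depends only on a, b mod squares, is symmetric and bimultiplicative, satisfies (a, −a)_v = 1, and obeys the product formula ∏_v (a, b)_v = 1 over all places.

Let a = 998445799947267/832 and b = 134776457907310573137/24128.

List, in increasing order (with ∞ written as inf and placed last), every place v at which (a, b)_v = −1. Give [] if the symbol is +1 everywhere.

[3, 17, 19, 23, 29, 31]

(a, b) ≡ (666159, 260468169) mod (ℚ^×)²; places V = {2, 3, 7, 13, 17, 19, 23, 29, 31, ∞}.
(a,b)_31: α=1, u≡21; β=1, v≡17 (mod 31); (21|31)=-1, (17|31)=-1; sign (−1)^1·-1^1·-1^1 = -1.
(a,b)_2: α=-6, β=-6; u≡7, v≡1 (mod 8); ε(u)ε(v)=1·0, αω(v)=-6·0, βω(u)=-6·0; sum ≡ 0  ⇒  +1.
(a,b)_∞: sgn(666159)=+, sgn(260468169)=+, so +1.
(a,b)_3: α=3, u≡2; β=13, v≡2 (mod 3); (2|3)=-1, (2|3)=-1; sign (−1)^1·-1^13·-1^3 = -1.
(a,b)_13: α=-1, u≡4; β=-1, v≡3 (mod 13); (4|13)=+1, (3|13)=+1; sign (−1)^0·+1^-1·+1^-1 = +1.
(a,b)_23: α=2, u≡15; β=3, v≡6 (mod 23); (15|23)=-1, (6|23)=+1; sign (−1)^0·-1^3·+1^2 = -1.
(a,b)_29: α=1, u≡19; β=-1, v≡22 (mod 29); (19|29)=-1, (22|29)=+1; sign (−1)^0·-1^-1·+1^1 = -1.
(a,b)_7: α=2, u≡2; β=4, v≡3 (mod 7); (2|7)=+1, (3|7)=-1; sign (−1)^0·+1^4·-1^2 = +1.
(a,b)_17: α=4, u≡10; β=3, v≡16 (mod 17); (10|17)=-1, (16|17)=+1; sign (−1)^0·-1^3·+1^4 = -1.
(a,b)_19: α=1, u≡9; β=1, v≡1 (mod 19); (9|19)=+1, (1|19)=+1; sign (−1)^1·+1^1·+1^1 = -1.
(666159, 260468169 / ℚ) ramifies at {3, 17, 19, 23, 29, 31}: a division algebra.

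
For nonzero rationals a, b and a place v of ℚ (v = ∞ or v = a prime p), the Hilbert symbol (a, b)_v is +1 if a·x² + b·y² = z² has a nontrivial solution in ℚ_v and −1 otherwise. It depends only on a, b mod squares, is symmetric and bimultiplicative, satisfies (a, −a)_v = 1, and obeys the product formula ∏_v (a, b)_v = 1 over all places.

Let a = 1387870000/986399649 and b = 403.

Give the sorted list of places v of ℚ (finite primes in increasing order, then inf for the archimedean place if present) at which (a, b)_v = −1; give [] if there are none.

[2, 31]

(a, b) ≡ (1147, 403) mod (ℚ^×)²; places V = {2, 3, 5, 11, 13, 19, 29, 31, 37, ∞}.
(a,b)_13: α=0, u≡10; β=1, v≡5 (mod 13); (10|13)=+1, (5|13)=-1; sign (−1)^0·+1^1·-1^0 = +1.
(a,b)_29: α=-2, u≡25; β=0, v≡26 (mod 29); (25|29)=+1, (26|29)=-1; sign (−1)^0·+1^0·-1^-2 = +1.
(a,b)_11: α=2, u≡9; β=0, v≡7 (mod 11); (9|11)=+1, (7|11)=-1; sign (−1)^0·+1^0·-1^2 = +1.
(a,b)_37: α=1, u≡8; β=0, v≡33 (mod 37); (8|37)=-1, (33|37)=+1; sign (−1)^0·-1^0·+1^1 = +1.
(a,b)_3: α=-2, u≡1; β=0, v≡1 (mod 3); (1|3)=+1, (1|3)=+1; sign (−1)^0·+1^0·+1^-2 = +1.
(a,b)_31: α=1, u≡3; β=1, v≡13 (mod 31); (3|31)=-1, (13|31)=-1; sign (−1)^1·-1^1·-1^1 = -1.
(a,b)_2: α=4, β=0; u≡3, v≡3 (mod 8); ε(u)ε(v)=1·1, αω(v)=4·1, βω(u)=0·1; sum ≡ 1  ⇒  -1.
(a,b)_5: α=4, u≡3; β=0, v≡3 (mod 5); (3|5)=-1, (3|5)=-1; sign (−1)^0·-1^0·-1^4 = +1.
(a,b)_∞: sgn(1147)=+, sgn(403)=+, so +1.
(a,b)_19: α=-4, u≡4; β=0, v≡4 (mod 19); (4|19)=+1, (4|19)=+1; sign (−1)^0·+1^0·+1^-4 = +1.
|Ram(1147, 403)| = 2, even; anisotropic at {2, 31}.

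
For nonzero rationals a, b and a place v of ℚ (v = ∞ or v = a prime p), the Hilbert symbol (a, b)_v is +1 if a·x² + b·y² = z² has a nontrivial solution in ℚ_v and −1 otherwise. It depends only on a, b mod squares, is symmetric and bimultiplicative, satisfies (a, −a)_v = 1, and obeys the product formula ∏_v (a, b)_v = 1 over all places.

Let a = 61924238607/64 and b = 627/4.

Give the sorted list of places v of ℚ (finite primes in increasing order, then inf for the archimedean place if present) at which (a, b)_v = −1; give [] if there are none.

Mod squares: a ≡ 3927, b ≡ 627. Check v ∈ {∞, 2, 3, 7, 11, 17, 19}.
v=2: v_2(a)=-6, v_2(b)=-2; units ≡ 7, 3 (mod 8); ε·ε+αω+βω = 1·1+-6·1+-2·0 ≡ 1  ⇒  (a,b)_2 = -1.
v=11: a=11^3·(≡1), b=11^1·(≡6) mod 11; (1|11)=+1, (6|11)=-1; (−1)^{3·1·5}·(+1)^1·(-1)^3 = +1.
v=∞: 3927 > 0 and 627 > 0  ⇒  (a,b)_∞ = +1.
v=19: a=19^4·(≡13), b=19^1·(≡13) mod 19; (13|19)=-1, (13|19)=-1; (−1)^{4·1·9}·(-1)^1·(-1)^4 = -1.
v=3: a=3^1·(≡1), b=3^1·(≡2) mod 3; (1|3)=+1, (2|3)=-1; (−1)^{1·1·1}·(+1)^1·(-1)^1 = +1.
v=17: a=17^1·(≡5), b=17^0·(≡8) mod 17; (5|17)=-1, (8|17)=+1; (−1)^{1·0·8}·(-1)^0·(+1)^1 = +1.
v=7: a=7^1·(≡4), b=7^0·(≡1) mod 7; (4|7)=+1, (1|7)=+1; (−1)^{1·0·3}·(+1)^0·(+1)^1 = +1.
(3927, 627 / ℚ) ramifies at {2, 19}: a division algebra.

[2, 19]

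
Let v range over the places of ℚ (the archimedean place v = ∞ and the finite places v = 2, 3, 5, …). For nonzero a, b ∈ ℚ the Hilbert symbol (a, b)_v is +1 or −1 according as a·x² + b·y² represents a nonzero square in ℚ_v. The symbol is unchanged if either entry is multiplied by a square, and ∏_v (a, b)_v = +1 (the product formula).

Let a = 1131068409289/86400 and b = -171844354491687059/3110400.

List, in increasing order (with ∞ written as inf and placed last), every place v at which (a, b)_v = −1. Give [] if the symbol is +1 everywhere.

(a, b) ≡ (6, -5394) mod (ℚ^×)²; places V = {2, 3, 5, 7, 13, 29, 31, ∞}.
(a,b)_31: α=2, u≡23; β=3, v≡11 (mod 31); (23|31)=-1, (11|31)=-1; sign (−1)^0·-1^3·-1^2 = -1.
(a,b)_29: α=2, u≡16; β=3, v≡27 (mod 29); (16|29)=+1, (27|29)=-1; sign (−1)^0·+1^3·-1^2 = +1.
(a,b)_13: α=4, u≡7; β=6, v≡9 (mod 13); (7|13)=-1, (9|13)=+1; sign (−1)^0·-1^6·+1^4 = +1.
(a,b)_5: α=-2, u≡4; β=-2, v≡1 (mod 5); (4|5)=+1, (1|5)=+1; sign (−1)^0·+1^-2·+1^-2 = +1.
(a,b)_2: α=-7, β=-9; u≡3, v≡7 (mod 8); ε(u)ε(v)=1·1, αω(v)=-7·0, βω(u)=-9·1; sum ≡ 0  ⇒  +1.
(a,b)_∞: sgn(6)=+, sgn(-5394)=−, so +1.
(a,b)_3: α=-3, u≡2; β=-5, v≡2 (mod 3); (2|3)=-1, (2|3)=-1; sign (−1)^1·-1^-5·-1^-3 = -1.
(a,b)_7: α=2, u≡5; β=2, v≡6 (mod 7); (5|7)=-1, (6|7)=-1; sign (−1)^0·-1^2·-1^2 = +1.
|Ram(6, -5394)| = 2, even; anisotropic at {3, 31}.

[3, 31]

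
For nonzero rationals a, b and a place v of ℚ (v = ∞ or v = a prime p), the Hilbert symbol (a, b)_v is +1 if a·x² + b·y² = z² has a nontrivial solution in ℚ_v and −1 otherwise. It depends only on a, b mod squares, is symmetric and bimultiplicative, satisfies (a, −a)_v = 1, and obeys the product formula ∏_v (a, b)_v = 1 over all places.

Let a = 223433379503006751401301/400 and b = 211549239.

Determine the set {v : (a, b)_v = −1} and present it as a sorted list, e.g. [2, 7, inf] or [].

(a, b) ≡ (341, 290191) mod (ℚ^×)²; places V = {2, 3, 5, 11, 23, 31, 37, ∞}.
(a,b)_37: α=2, u≡20; β=1, v≡11 (mod 37); (20|37)=-1, (11|37)=+1; sign (−1)^0·-1^1·+1^2 = -1.
(a,b)_2: α=-4, β=0; u≡5, v≡7 (mod 8); ε(u)ε(v)=0·1, αω(v)=-4·0, βω(u)=0·1; sum ≡ 0  ⇒  +1.
(a,b)_23: α=2, u≡7; β=1, v≡1 (mod 23); (7|23)=-1, (1|23)=+1; sign (−1)^0·-1^1·+1^2 = -1.
(a,b)_31: α=3, u≡15; β=1, v≡15 (mod 31); (15|31)=-1, (15|31)=-1; sign (−1)^1·-1^1·-1^3 = -1.
(a,b)_3: α=12, u≡2; β=6, v≡1 (mod 3); (2|3)=-1, (1|3)=+1; sign (−1)^0·-1^6·+1^12 = +1.
(a,b)_∞: sgn(341)=+, sgn(290191)=+, so +1.
(a,b)_11: α=7, u≡9; β=1, v≡9 (mod 11); (9|11)=+1, (9|11)=+1; sign (−1)^1·+1^1·+1^7 = -1.
(a,b)_5: α=-2, u≡1; β=0, v≡4 (mod 5); (1|5)=+1, (4|5)=+1; sign (−1)^0·+1^0·+1^-2 = +1.
|Ram(341, 290191)| = 4, even; anisotropic at {11, 23, 31, 37}.

[11, 23, 31, 37]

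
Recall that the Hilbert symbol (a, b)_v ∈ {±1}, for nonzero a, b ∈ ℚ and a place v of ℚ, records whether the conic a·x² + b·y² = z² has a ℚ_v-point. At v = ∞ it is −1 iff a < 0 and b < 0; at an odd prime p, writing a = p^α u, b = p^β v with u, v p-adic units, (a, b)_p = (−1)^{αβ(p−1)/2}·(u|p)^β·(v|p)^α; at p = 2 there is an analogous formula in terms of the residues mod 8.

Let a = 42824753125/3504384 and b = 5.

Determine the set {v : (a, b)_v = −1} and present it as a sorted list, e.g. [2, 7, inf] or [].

[7, 17]

(a, b) ≡ (189805, 5) mod (ℚ^×)²; places V = {2, 3, 5, 7, 11, 13, 17, 19, 29, ∞}.
(a,b)_29: α=1, u≡9; β=0, v≡5 (mod 29); (9|29)=+1, (5|29)=+1; sign (−1)^0·+1^0·+1^1 = +1.
(a,b)_17: α=1, u≡16; β=0, v≡5 (mod 17); (16|17)=+1, (5|17)=-1; sign (−1)^0·+1^0·-1^1 = -1.
(a,b)_11: α=1, u≡7; β=0, v≡5 (mod 11); (7|11)=-1, (5|11)=+1; sign (−1)^0·-1^0·+1^1 = +1.
(a,b)_2: α=-8, β=0; u≡5, v≡5 (mod 8); ε(u)ε(v)=0·0, αω(v)=-8·1, βω(u)=0·1; sum ≡ 0  ⇒  +1.
(a,b)_19: α=2, u≡2; β=0, v≡5 (mod 19); (2|19)=-1, (5|19)=+1; sign (−1)^0·-1^0·+1^2 = +1.
(a,b)_13: α=-2, u≡11; β=0, v≡5 (mod 13); (11|13)=-1, (5|13)=-1; sign (−1)^0·-1^0·-1^-2 = +1.
(a,b)_7: α=1, u≡2; β=0, v≡5 (mod 7); (2|7)=+1, (5|7)=-1; sign (−1)^0·+1^0·-1^1 = -1.
(a,b)_3: α=-4, u≡1; β=0, v≡2 (mod 3); (1|3)=+1, (2|3)=-1; sign (−1)^0·+1^0·-1^-4 = +1.
(a,b)_5: α=5, u≡4; β=1, v≡1 (mod 5); (4|5)=+1, (1|5)=+1; sign (−1)^0·+1^1·+1^5 = +1.
(a,b)_∞: sgn(189805)=+, sgn(5)=+, so +1.
|Ram(189805, 5)| = 2, even; anisotropic at {7, 17}.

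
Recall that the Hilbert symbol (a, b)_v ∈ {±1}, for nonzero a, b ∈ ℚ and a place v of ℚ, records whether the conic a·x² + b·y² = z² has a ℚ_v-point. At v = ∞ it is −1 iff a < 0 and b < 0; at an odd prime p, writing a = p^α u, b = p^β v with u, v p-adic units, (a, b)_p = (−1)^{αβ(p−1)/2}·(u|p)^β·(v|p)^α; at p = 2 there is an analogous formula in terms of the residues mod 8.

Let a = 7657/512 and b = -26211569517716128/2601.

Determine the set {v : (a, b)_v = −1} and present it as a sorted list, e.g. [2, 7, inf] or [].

[2, 7, 29, 31]

Mod squares: a ≡ 15314, b ≡ -100282. Check v ∈ {∞, 2, 3, 7, 13, 17, 19, 29, 31}.
v=29: a=29^0·(≡26), b=29^1·(≡20) mod 29; (26|29)=-1, (20|29)=+1; (−1)^{0·1·14}·(-1)^1·(+1)^0 = -1.
v=31: a=31^1·(≡29), b=31^4·(≡6) mod 31; (29|31)=-1, (6|31)=-1; (−1)^{1·4·15}·(-1)^4·(-1)^1 = -1.
v=13: a=13^1·(≡6), b=13^1·(≡8) mod 13; (6|13)=-1, (8|13)=-1; (−1)^{1·1·6}·(-1)^1·(-1)^1 = +1.
v=3: a=3^0·(≡2), b=3^-2·(≡2) mod 3; (2|3)=-1, (2|3)=-1; (−1)^{0·-2·1}·(-1)^-2·(-1)^0 = +1.
v=17: a=17^0·(≡12), b=17^-2·(≡4) mod 17; (12|17)=-1, (4|17)=+1; (−1)^{0·-2·8}·(-1)^-2·(+1)^0 = +1.
v=2: v_2(a)=-9, v_2(b)=5; units ≡ 1, 3 (mod 8); ε·ε+αω+βω = 0·1+-9·1+5·0 ≡ 1  ⇒  (a,b)_2 = -1.
v=∞: 15314 > 0 and -100282 < 0  ⇒  (a,b)_∞ = +1.
v=19: a=19^1·(≡15), b=19^3·(≡6) mod 19; (15|19)=-1, (6|19)=+1; (−1)^{1·3·9}·(-1)^3·(+1)^1 = +1.
v=7: a=7^0·(≡6), b=7^3·(≡3) mod 7; (6|7)=-1, (3|7)=-1; (−1)^{0·3·3}·(-1)^3·(-1)^0 = -1.
Ram(15314, -100282) = {2, 7, 29, 31}; no ℚ_2-point on the conic.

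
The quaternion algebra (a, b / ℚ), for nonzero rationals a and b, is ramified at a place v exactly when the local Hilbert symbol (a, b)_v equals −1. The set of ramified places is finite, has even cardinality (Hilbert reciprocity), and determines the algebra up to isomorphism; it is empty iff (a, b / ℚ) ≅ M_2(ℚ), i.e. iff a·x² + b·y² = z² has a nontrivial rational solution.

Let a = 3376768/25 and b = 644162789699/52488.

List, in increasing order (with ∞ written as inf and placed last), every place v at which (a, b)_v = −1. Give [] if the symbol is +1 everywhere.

Mod squares: a ≡ 52762, b ≡ 29493958. Check v ∈ {∞, 2, 3, 5, 11, 13, 19, 23, 31, 37, 43}.
v=11: a=11^0·(≡7), b=11^2·(≡8) mod 11; (7|11)=-1, (8|11)=-1; (−1)^{0·2·5}·(-1)^2·(-1)^0 = +1.
v=19: a=19^0·(≡2), b=19^2·(≡1) mod 19; (2|19)=-1, (1|19)=+1; (−1)^{0·2·9}·(-1)^2·(+1)^0 = +1.
v=5: a=5^-2·(≡3), b=5^0·(≡3) mod 5; (3|5)=-1, (3|5)=-1; (−1)^{-2·0·2}·(-1)^0·(-1)^-2 = +1.
v=31: a=31^1·(≡1), b=31^1·(≡18) mod 31; (1|31)=+1, (18|31)=+1; (−1)^{1·1·15}·(+1)^1·(+1)^1 = -1.
v=13: a=13^0·(≡8), b=13^1·(≡6) mod 13; (8|13)=-1, (6|13)=-1; (−1)^{0·1·6}·(-1)^1·(-1)^0 = -1.
v=∞: 52762 > 0 and 29493958 > 0  ⇒  (a,b)_∞ = +1.
v=43: a=43^0·(≡6), b=43^1·(≡36) mod 43; (6|43)=+1, (36|43)=+1; (−1)^{0·1·21}·(+1)^1·(+1)^0 = +1.
v=3: a=3^0·(≡1), b=3^-8·(≡1) mod 3; (1|3)=+1, (1|3)=+1; (−1)^{0·-8·1}·(+1)^-8·(+1)^0 = +1.
v=23: a=23^1·(≡15), b=23^1·(≡4) mod 23; (15|23)=-1, (4|23)=+1; (−1)^{1·1·11}·(-1)^1·(+1)^1 = +1.
v=2: v_2(a)=7, v_2(b)=-3; units ≡ 5, 3 (mod 8); ε·ε+αω+βω = 0·1+7·1+-3·1 ≡ 0  ⇒  (a,b)_2 = +1.
v=37: a=37^1·(≡29), b=37^1·(≡18) mod 37; (29|37)=-1, (18|37)=-1; (−1)^{1·1·18}·(-1)^1·(-1)^1 = +1.
(52762, 29493958 / ℚ) ramifies at {13, 31}: a division algebra.

[13, 31]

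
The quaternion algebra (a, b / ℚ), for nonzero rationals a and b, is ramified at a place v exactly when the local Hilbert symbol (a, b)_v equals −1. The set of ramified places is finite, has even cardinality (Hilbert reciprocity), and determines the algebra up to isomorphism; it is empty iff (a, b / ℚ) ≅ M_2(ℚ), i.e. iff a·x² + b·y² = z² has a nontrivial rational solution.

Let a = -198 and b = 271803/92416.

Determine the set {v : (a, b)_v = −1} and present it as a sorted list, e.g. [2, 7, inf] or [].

[2, 3]

(a, b) ≡ (-22, 3) mod (ℚ^×)²; places V = {2, 3, 7, 11, 19, 43, ∞}.
(a,b)_19: α=0, u≡11; β=-2, v≡3 (mod 19); (11|19)=+1, (3|19)=-1; sign (−1)^0·+1^-2·-1^0 = +1.
(a,b)_2: α=1, β=-8; u≡5, v≡3 (mod 8); ε(u)ε(v)=0·1, αω(v)=1·1, βω(u)=-8·1; sum ≡ 1  ⇒  -1.
(a,b)_7: α=0, u≡5; β=2, v≡5 (mod 7); (5|7)=-1, (5|7)=-1; sign (−1)^0·-1^2·-1^0 = +1.
(a,b)_11: α=1, u≡4; β=0, v≡3 (mod 11); (4|11)=+1, (3|11)=+1; sign (−1)^0·+1^0·+1^1 = +1.
(a,b)_3: α=2, u≡2; β=1, v≡1 (mod 3); (2|3)=-1, (1|3)=+1; sign (−1)^0·-1^1·+1^2 = -1.
(a,b)_43: α=0, u≡17; β=2, v≡2 (mod 43); (17|43)=+1, (2|43)=-1; sign (−1)^0·+1^2·-1^0 = +1.
(a,b)_∞: sgn(-22)=−, sgn(3)=+, so +1.
(-22, 3 / ℚ) ramifies at {2, 3}: a division algebra.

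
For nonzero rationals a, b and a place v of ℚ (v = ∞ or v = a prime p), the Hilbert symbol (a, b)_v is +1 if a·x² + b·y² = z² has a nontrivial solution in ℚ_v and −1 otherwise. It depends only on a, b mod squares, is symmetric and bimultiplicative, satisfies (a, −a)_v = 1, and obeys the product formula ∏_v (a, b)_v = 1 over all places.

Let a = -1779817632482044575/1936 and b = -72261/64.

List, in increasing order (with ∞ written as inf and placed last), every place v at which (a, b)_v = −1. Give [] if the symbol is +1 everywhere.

[7, 17, 37, inf]

(a, b) ≡ (-127687, -8029) mod (ℚ^×)²; places V = {2, 3, 5, 7, 11, 17, 29, 31, 37, ∞}.
(a,b)_11: α=-2, u≡4; β=0, v≡1 (mod 11); (4|11)=+1, (1|11)=+1; sign (−1)^0·+1^0·+1^-2 = +1.
(a,b)_2: α=-4, β=-6; u≡1, v≡3 (mod 8); ε(u)ε(v)=0·1, αω(v)=-4·1, βω(u)=-6·0; sum ≡ 0  ⇒  +1.
(a,b)_31: α=4, u≡1; β=1, v≡28 (mod 31); (1|31)=+1, (28|31)=+1; sign (−1)^0·+1^1·+1^4 = +1.
(a,b)_5: α=2, u≡2; β=0, v≡1 (mod 5); (2|5)=-1, (1|5)=+1; sign (−1)^0·-1^0·+1^2 = +1.
(a,b)_17: α=1, u≡10; β=0, v≡7 (mod 17); (10|17)=-1, (7|17)=-1; sign (−1)^0·-1^0·-1^1 = -1.
(a,b)_3: α=2, u≡2; β=2, v≡2 (mod 3); (2|3)=-1, (2|3)=-1; sign (−1)^0·-1^2·-1^2 = +1.
(a,b)_37: α=3, u≡7; β=1, v≡14 (mod 37); (7|37)=+1, (14|37)=-1; sign (−1)^0·+1^1·-1^3 = -1.
(a,b)_29: α=1, u≡1; β=0, v≡6 (mod 29); (1|29)=+1, (6|29)=+1; sign (−1)^0·+1^0·+1^1 = +1.
(a,b)_∞: sgn(-127687)=−, sgn(-8029)=−, so -1.
(a,b)_7: α=3, u≡4; β=1, v≡2 (mod 7); (4|7)=+1, (2|7)=+1; sign (−1)^1·+1^1·+1^3 = -1.
(-127687, -8029 / ℚ) ramifies at {7, 17, 37, ∞}: a division algebra.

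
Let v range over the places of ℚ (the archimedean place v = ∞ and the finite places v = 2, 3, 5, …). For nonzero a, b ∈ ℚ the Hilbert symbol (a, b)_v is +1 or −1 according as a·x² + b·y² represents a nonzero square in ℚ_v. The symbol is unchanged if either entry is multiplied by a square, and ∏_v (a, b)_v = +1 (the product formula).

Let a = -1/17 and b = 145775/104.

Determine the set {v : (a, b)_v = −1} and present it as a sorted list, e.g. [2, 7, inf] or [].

(a, b) ≡ (-17, 3094) mod (ℚ^×)²; places V = {2, 5, 7, 13, 17, ∞}.
(a,b)_5: α=0, u≡2; β=2, v≡4 (mod 5); (2|5)=-1, (4|5)=+1; sign (−1)^0·-1^2·+1^0 = +1.
(a,b)_∞: sgn(-17)=−, sgn(3094)=+, so +1.
(a,b)_13: α=0, u≡3; β=-1, v≡4 (mod 13); (3|13)=+1, (4|13)=+1; sign (−1)^0·+1^-1·+1^0 = +1.
(a,b)_7: α=0, u≡2; β=3, v≡2 (mod 7); (2|7)=+1, (2|7)=+1; sign (−1)^0·+1^3·+1^0 = +1.
(a,b)_17: α=-1, u≡16; β=1, v≡12 (mod 17); (16|17)=+1, (12|17)=-1; sign (−1)^0·+1^1·-1^-1 = -1.
(a,b)_2: α=0, β=-3; u≡7, v≡3 (mod 8); ε(u)ε(v)=1·1, αω(v)=0·1, βω(u)=-3·0; sum ≡ 1  ⇒  -1.
|Ram(-17, 3094)| = 2, even; anisotropic at {2, 17}.

[2, 17]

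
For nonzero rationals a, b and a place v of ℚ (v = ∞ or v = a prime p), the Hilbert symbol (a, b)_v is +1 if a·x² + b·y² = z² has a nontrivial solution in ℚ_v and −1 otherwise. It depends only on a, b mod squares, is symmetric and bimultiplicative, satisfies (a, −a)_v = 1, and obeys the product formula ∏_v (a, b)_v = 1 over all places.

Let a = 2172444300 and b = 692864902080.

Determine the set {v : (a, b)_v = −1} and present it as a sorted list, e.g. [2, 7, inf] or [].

Mod squares: a ≡ 3, b ≡ 1495. Check v ∈ {∞, 2, 3, 5, 13, 23}.
v=3: a=3^5·(≡1), b=3^4·(≡1) mod 3; (1|3)=+1, (1|3)=+1; (−1)^{5·4·1}·(+1)^4·(+1)^5 = +1.
v=2: v_2(a)=2, v_2(b)=6; units ≡ 3, 7 (mod 8); ε·ε+αω+βω = 1·1+2·0+6·1 ≡ 1  ⇒  (a,b)_2 = -1.
v=5: a=5^2·(≡2), b=5^1·(≡1) mod 5; (2|5)=-1, (1|5)=+1; (−1)^{2·1·2}·(-1)^1·(+1)^2 = -1.
v=∞: 3 > 0 and 1495 > 0  ⇒  (a,b)_∞ = +1.
v=13: a=13^2·(≡1), b=13^3·(≡2) mod 13; (1|13)=+1, (2|13)=-1; (−1)^{2·3·6}·(+1)^3·(-1)^2 = +1.
v=23: a=23^2·(≡4), b=23^3·(≡11) mod 23; (4|23)=+1, (11|23)=-1; (−1)^{2·3·11}·(+1)^3·(-1)^2 = +1.
|Ram(3, 1495)| = 2, even; anisotropic at {2, 5}.

[2, 5]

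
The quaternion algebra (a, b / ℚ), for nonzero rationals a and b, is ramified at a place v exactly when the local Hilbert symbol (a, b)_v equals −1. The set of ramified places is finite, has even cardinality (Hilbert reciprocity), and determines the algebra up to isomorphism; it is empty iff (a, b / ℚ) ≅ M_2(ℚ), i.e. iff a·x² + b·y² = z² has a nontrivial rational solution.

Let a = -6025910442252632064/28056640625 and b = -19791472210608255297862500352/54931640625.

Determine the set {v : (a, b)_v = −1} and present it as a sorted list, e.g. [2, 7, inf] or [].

[37, 41, 43, inf]

Mod squares: a ≡ -17, b ≡ -130462. Check v ∈ {∞, 2, 3, 5, 7, 13, 17, 37, 41, 43}.
v=37: a=37^2·(≡15), b=37^3·(≡11) mod 37; (15|37)=-1, (11|37)=+1; (−1)^{2·3·18}·(-1)^3·(+1)^2 = -1.
v=5: a=5^-10·(≡2), b=5^-14·(≡2) mod 5; (2|5)=-1, (2|5)=-1; (−1)^{-10·-14·2}·(-1)^-14·(-1)^-10 = +1.
v=2: v_2(a)=16, v_2(b)=21; units ≡ 7, 1 (mod 8); ε·ε+αω+βω = 1·0+16·0+21·0 ≡ 0  ⇒  (a,b)_2 = +1.
v=7: a=7^4·(≡2), b=7^6·(≡2) mod 7; (2|7)=+1, (2|7)=+1; (−1)^{4·6·3}·(+1)^6·(+1)^4 = +1.
v=∞: -17 < 0 and -130462 < 0  ⇒  (a,b)_∞ = -1.
v=41: a=41^2·(≡30), b=41^3·(≡5) mod 41; (30|41)=-1, (5|41)=+1; (−1)^{2·3·20}·(-1)^3·(+1)^2 = -1.
v=43: a=43^2·(≡26), b=43^3·(≡22) mod 43; (26|43)=-1, (22|43)=-1; (−1)^{2·3·21}·(-1)^3·(-1)^2 = -1.
v=17: a=17^-1·(≡16), b=17^2·(≡9) mod 17; (16|17)=+1, (9|17)=+1; (−1)^{-1·2·8}·(+1)^2·(+1)^-1 = +1.
v=3: a=3^2·(≡1), b=3^-2·(≡2) mod 3; (1|3)=+1, (2|3)=-1; (−1)^{2·-2·1}·(+1)^-2·(-1)^2 = +1.
v=13: a=13^-2·(≡4), b=13^0·(≡6) mod 13; (4|13)=+1, (6|13)=-1; (−1)^{-2·0·6}·(+1)^0·(-1)^-2 = +1.
Ram(-17, -130462) = {37, 41, 43, ∞}; no ℚ_37-point on the conic.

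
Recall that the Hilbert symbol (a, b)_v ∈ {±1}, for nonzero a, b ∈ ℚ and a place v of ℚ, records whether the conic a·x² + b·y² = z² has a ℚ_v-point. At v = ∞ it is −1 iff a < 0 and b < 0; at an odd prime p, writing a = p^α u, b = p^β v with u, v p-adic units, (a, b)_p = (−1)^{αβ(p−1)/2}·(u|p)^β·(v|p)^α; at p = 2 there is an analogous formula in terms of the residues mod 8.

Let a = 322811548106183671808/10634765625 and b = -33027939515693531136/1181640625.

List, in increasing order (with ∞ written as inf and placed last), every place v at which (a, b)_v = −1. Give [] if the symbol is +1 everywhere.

Mod squares: a ≡ 23, b ≡ -21. Check v ∈ {∞, 2, 3, 5, 7, 11, 13, 19, 23}.
v=23: a=23^5·(≡6), b=23^2·(≡2) mod 23; (6|23)=+1, (2|23)=+1; (−1)^{5·2·11}·(+1)^2·(+1)^5 = +1.
v=13: a=13^2·(≡12), b=13^2·(≡6) mod 13; (12|13)=+1, (6|13)=-1; (−1)^{2·2·6}·(+1)^2·(-1)^2 = +1.
v=2: v_2(a)=24, v_2(b)=44; units ≡ 7, 3 (mod 8); ε·ε+αω+βω = 1·1+24·1+44·0 ≡ 1  ⇒  (a,b)_2 = -1.
v=∞: 23 > 0 and -21 < 0  ⇒  (a,b)_∞ = +1.
v=3: a=3^-2·(≡2), b=3^1·(≡2) mod 3; (2|3)=-1, (2|3)=-1; (−1)^{-2·1·1}·(-1)^1·(-1)^-2 = -1.
v=19: a=19^2·(≡9), b=19^0·(≡17) mod 19; (9|19)=+1, (17|19)=+1; (−1)^{2·0·9}·(+1)^0·(+1)^2 = +1.
v=7: a=7^2·(≡2), b=7^1·(≡2) mod 7; (2|7)=+1, (2|7)=+1; (−1)^{2·1·3}·(+1)^1·(+1)^2 = +1.
v=5: a=5^-10·(≡2), b=5^-10·(≡4) mod 5; (2|5)=-1, (4|5)=+1; (−1)^{-10·-10·2}·(-1)^-10·(+1)^-10 = +1.
v=11: a=11^-2·(≡1), b=11^-2·(≡9) mod 11; (1|11)=+1, (9|11)=+1; (−1)^{-2·-2·5}·(+1)^-2·(+1)^-2 = +1.
(23, -21 / ℚ) ramifies at {2, 3}: a division algebra.

[2, 3]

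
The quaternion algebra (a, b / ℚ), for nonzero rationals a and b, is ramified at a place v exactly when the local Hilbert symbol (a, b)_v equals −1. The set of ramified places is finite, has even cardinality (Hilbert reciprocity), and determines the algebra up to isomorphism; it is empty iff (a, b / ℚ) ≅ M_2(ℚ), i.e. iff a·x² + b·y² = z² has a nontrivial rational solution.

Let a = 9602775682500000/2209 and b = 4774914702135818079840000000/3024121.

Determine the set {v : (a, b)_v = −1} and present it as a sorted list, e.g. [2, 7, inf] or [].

(a, b) ≡ (2730, 2310) mod (ℚ^×)²; places V = {2, 3, 5, 7, 11, 13, 31, 37, 47, ∞}.
(a,b)_37: α=0, u≡2; β=-2, v≡36 (mod 37); (2|37)=-1, (36|37)=+1; sign (−1)^0·-1^-2·+1^0 = +1.
(a,b)_5: α=7, u≡4; β=7, v≡2 (mod 5); (4|5)=+1, (2|5)=-1; sign (−1)^0·+1^7·-1^7 = -1.
(a,b)_3: α=1, u≡1; β=9, v≡2 (mod 3); (1|3)=+1, (2|3)=-1; sign (−1)^1·+1^9·-1^1 = +1.
(a,b)_13: α=1, u≡8; β=4, v≡9 (mod 13); (8|13)=-1, (9|13)=+1; sign (−1)^0·-1^4·+1^1 = +1.
(a,b)_11: α=4, u≡10; β=5, v≡3 (mod 11); (10|11)=-1, (3|11)=+1; sign (−1)^0·-1^5·+1^4 = -1.
(a,b)_31: α=2, u≡5; β=2, v≡2 (mod 31); (5|31)=+1, (2|31)=+1; sign (−1)^0·+1^2·+1^2 = +1.
(a,b)_47: α=-2, u≡12; β=-2, v≡28 (mod 47); (12|47)=+1, (28|47)=+1; sign (−1)^0·+1^-2·+1^-2 = +1.
(a,b)_∞: sgn(2730)=+, sgn(2310)=+, so +1.
(a,b)_7: α=1, u≡6; β=3, v≡2 (mod 7); (6|7)=-1, (2|7)=+1; sign (−1)^1·-1^3·+1^1 = +1.
(a,b)_2: α=5, β=11; u≡5, v≡3 (mod 8); ε(u)ε(v)=0·1, αω(v)=5·1, βω(u)=11·1; sum ≡ 0  ⇒  +1.
Ram(2730, 2310) = {5, 11}; no ℚ_5-point on the conic.

[5, 11]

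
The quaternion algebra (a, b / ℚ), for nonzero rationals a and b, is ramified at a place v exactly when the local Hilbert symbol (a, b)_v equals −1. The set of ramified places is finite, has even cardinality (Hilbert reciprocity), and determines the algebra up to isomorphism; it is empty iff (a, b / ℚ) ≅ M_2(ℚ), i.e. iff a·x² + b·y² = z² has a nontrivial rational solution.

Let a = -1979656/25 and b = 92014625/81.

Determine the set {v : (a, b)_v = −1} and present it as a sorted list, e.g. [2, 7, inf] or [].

Mod squares: a ≡ -494914, b ≡ 3680585. Check v ∈ {∞, 2, 3, 5, 7, 17, 19, 23, 29, 43, 53}.
v=3: a=3^0·(≡2), b=3^-4·(≡2) mod 3; (2|3)=-1, (2|3)=-1; (−1)^{0·-4·1}·(-1)^-4·(-1)^0 = +1.
v=23: a=23^1·(≡20), b=23^0·(≡17) mod 23; (20|23)=-1, (17|23)=-1; (−1)^{1·0·11}·(-1)^0·(-1)^1 = -1.
v=29: a=29^1·(≡14), b=29^0·(≡14) mod 29; (14|29)=-1, (14|29)=-1; (−1)^{1·0·14}·(-1)^0·(-1)^1 = -1.
v=53: a=53^1·(≡9), b=53^1·(≡38) mod 53; (9|53)=+1, (38|53)=+1; (−1)^{1·1·26}·(+1)^1·(+1)^1 = +1.
v=17: a=17^0·(≡12), b=17^1·(≡14) mod 17; (12|17)=-1, (14|17)=-1; (−1)^{0·1·8}·(-1)^1·(-1)^0 = -1.
v=7: a=7^1·(≡5), b=7^0·(≡6) mod 7; (5|7)=-1, (6|7)=-1; (−1)^{1·0·3}·(-1)^0·(-1)^1 = -1.
v=19: a=19^0·(≡5), b=19^1·(≡12) mod 19; (5|19)=+1, (12|19)=-1; (−1)^{0·1·9}·(+1)^1·(-1)^0 = +1.
v=2: v_2(a)=3, v_2(b)=0; units ≡ 7, 1 (mod 8); ε·ε+αω+βω = 1·0+3·0+0·0 ≡ 0  ⇒  (a,b)_2 = +1.
v=5: a=5^-2·(≡4), b=5^3·(≡2) mod 5; (4|5)=+1, (2|5)=-1; (−1)^{-2·3·2}·(+1)^3·(-1)^-2 = +1.
v=∞: -494914 < 0 and 3680585 > 0  ⇒  (a,b)_∞ = +1.
v=43: a=43^0·(≡6), b=43^1·(≡4) mod 43; (6|43)=+1, (4|43)=+1; (−1)^{0·1·21}·(+1)^1·(+1)^0 = +1.
|Ram(-494914, 3680585)| = 4, even; anisotropic at {7, 17, 23, 29}.

[7, 17, 23, 29]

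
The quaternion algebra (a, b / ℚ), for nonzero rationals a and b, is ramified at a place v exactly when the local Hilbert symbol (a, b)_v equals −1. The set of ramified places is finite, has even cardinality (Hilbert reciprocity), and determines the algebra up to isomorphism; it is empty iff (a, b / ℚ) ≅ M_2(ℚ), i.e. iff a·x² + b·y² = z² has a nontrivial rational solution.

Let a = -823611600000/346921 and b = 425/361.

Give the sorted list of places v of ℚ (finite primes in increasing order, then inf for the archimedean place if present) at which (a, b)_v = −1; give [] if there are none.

[5, 7, 23, 29]

(a, b) ≡ (-46690, 17) mod (ℚ^×)²; places V = {2, 3, 5, 7, 17, 19, 23, 29, 31, ∞}.
(a,b)_23: α=1, u≡17; β=0, v≡5 (mod 23); (17|23)=-1, (5|23)=-1; sign (−1)^0·-1^0·-1^1 = -1.
(a,b)_2: α=7, β=0; u≡7, v≡1 (mod 8); ε(u)ε(v)=1·0, αω(v)=7·0, βω(u)=0·0; sum ≡ 0  ⇒  +1.
(a,b)_29: α=1, u≡19; β=0, v≡26 (mod 29); (19|29)=-1, (26|29)=-1; sign (−1)^0·-1^0·-1^1 = -1.
(a,b)_17: α=0, u≡13; β=1, v≡2 (mod 17); (13|17)=+1, (2|17)=+1; sign (−1)^0·+1^1·+1^0 = +1.
(a,b)_3: α=2, u≡2; β=0, v≡2 (mod 3); (2|3)=-1, (2|3)=-1; sign (−1)^0·-1^0·-1^2 = +1.
(a,b)_19: α=-2, u≡8; β=-2, v≡7 (mod 19); (8|19)=-1, (7|19)=+1; sign (−1)^0·-1^-2·+1^-2 = +1.
(a,b)_7: α=3, u≡4; β=0, v≡3 (mod 7); (4|7)=+1, (3|7)=-1; sign (−1)^0·+1^0·-1^3 = -1.
(a,b)_5: α=5, u≡3; β=2, v≡2 (mod 5); (3|5)=-1, (2|5)=-1; sign (−1)^0·-1^2·-1^5 = -1.
(a,b)_31: α=-2, u≡17; β=0, v≡29 (mod 31); (17|31)=-1, (29|31)=-1; sign (−1)^0·-1^0·-1^-2 = +1.
(a,b)_∞: sgn(-46690)=−, sgn(17)=+, so +1.
|Ram(-46690, 17)| = 4, even; anisotropic at {5, 7, 23, 29}.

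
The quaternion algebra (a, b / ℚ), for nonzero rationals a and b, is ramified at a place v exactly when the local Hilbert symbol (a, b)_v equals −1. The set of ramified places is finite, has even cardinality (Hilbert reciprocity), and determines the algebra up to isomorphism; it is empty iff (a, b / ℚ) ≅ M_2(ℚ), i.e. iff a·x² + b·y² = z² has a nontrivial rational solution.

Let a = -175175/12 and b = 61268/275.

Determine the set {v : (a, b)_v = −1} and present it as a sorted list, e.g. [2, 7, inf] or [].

[2, 11, 13, 53]

Mod squares: a ≡ -429, b ≡ 583. Check v ∈ {∞, 2, 3, 5, 7, 11, 13, 17, 53}.
v=11: a=11^1·(≡3), b=11^-1·(≡3) mod 11; (3|11)=+1, (3|11)=+1; (−1)^{1·-1·5}·(+1)^-1·(+1)^1 = -1.
v=13: a=13^1·(≡7), b=13^0·(≡6) mod 13; (7|13)=-1, (6|13)=-1; (−1)^{1·0·6}·(-1)^0·(-1)^1 = -1.
v=53: a=53^0·(≡8), b=53^1·(≡52) mod 53; (8|53)=-1, (52|53)=+1; (−1)^{0·1·26}·(-1)^1·(+1)^0 = -1.
v=∞: -429 < 0 and 583 > 0  ⇒  (a,b)_∞ = +1.
v=17: a=17^0·(≡15), b=17^2·(≡14) mod 17; (15|17)=+1, (14|17)=-1; (−1)^{0·2·8}·(+1)^2·(-1)^0 = +1.
v=7: a=7^2·(≡6), b=7^0·(≡2) mod 7; (6|7)=-1, (2|7)=+1; (−1)^{2·0·3}·(-1)^0·(+1)^2 = +1.
v=2: v_2(a)=-2, v_2(b)=2; units ≡ 3, 7 (mod 8); ε·ε+αω+βω = 1·1+-2·0+2·1 ≡ 1  ⇒  (a,b)_2 = -1.
v=3: a=3^-1·(≡1), b=3^0·(≡1) mod 3; (1|3)=+1, (1|3)=+1; (−1)^{-1·0·1}·(+1)^0·(+1)^-1 = +1.
v=5: a=5^2·(≡4), b=5^-2·(≡3) mod 5; (4|5)=+1, (3|5)=-1; (−1)^{2·-2·2}·(+1)^-2·(-1)^2 = +1.
Ram(-429, 583) = {2, 11, 13, 53}; no ℚ_2-point on the conic.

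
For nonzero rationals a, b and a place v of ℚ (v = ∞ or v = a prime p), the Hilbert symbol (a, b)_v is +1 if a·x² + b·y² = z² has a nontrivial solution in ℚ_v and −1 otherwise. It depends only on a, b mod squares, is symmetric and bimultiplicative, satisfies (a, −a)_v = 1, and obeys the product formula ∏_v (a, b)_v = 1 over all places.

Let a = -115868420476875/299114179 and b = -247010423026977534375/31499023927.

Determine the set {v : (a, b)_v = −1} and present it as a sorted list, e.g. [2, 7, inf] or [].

[2, 3, 5, 11, 13, inf]

(a, b) ≡ (-273, -385) mod (ℚ^×)²; places V = {2, 3, 5, 7, 11, 13, 31, 37, ∞}.
(a,b)_13: α=-1, u≡5; β=0, v≡8 (mod 13); (5|13)=-1, (8|13)=-1; sign (−1)^0·-1^0·-1^-1 = -1.
(a,b)_31: α=2, u≡24; β=4, v≡9 (mod 31); (24|31)=-1, (9|31)=+1; sign (−1)^0·-1^4·+1^2 = +1.
(a,b)_37: α=-2, u≡22; β=-4, v≡8 (mod 37); (22|37)=-1, (8|37)=-1; sign (−1)^0·-1^-4·-1^-2 = +1.
(a,b)_7: α=-5, u≡6; β=-5, v≡2 (mod 7); (6|7)=-1, (2|7)=+1; sign (−1)^1·-1^-5·+1^-5 = +1.
(a,b)_∞: sgn(-273)=−, sgn(-385)=−, so -1.
(a,b)_5: α=4, u≡3; β=5, v≡2 (mod 5); (3|5)=-1, (2|5)=-1; sign (−1)^0·-1^5·-1^4 = -1.
(a,b)_11: α=2, u≡7; β=5, v≡4 (mod 11); (7|11)=-1, (4|11)=+1; sign (−1)^0·-1^5·+1^2 = -1.
(a,b)_3: α=13, u≡2; β=12, v≡2 (mod 3); (2|3)=-1, (2|3)=-1; sign (−1)^0·-1^12·-1^13 = -1.
(a,b)_2: α=0, β=0; u≡7, v≡7 (mod 8); ε(u)ε(v)=1·1, αω(v)=0·0, βω(u)=0·0; sum ≡ 1  ⇒  -1.
(-273, -385 / ℚ) ramifies at {2, 3, 5, 11, 13, ∞}: a division algebra.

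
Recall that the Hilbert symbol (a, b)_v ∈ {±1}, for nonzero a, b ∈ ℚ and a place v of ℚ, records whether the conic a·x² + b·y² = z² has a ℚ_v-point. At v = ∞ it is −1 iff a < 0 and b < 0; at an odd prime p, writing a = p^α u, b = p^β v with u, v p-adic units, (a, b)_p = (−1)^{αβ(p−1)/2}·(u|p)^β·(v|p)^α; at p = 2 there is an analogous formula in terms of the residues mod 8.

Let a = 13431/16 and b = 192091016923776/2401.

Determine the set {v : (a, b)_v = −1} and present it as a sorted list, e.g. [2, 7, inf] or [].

[3, 23]

(a, b) ≡ (111, 3007434) mod (ℚ^×)²; places V = {2, 3, 7, 11, 19, 23, 31, 37, ∞}.
(a,b)_3: α=1, u≡1; β=7, v≡1 (mod 3); (1|3)=+1, (1|3)=+1; sign (−1)^1·+1^7·+1^1 = -1.
(a,b)_∞: sgn(111)=+, sgn(3007434)=+, so +1.
(a,b)_19: α=0, u≡7; β=1, v≡17 (mod 19); (7|19)=+1, (17|19)=+1; sign (−1)^0·+1^1·+1^0 = +1.
(a,b)_37: α=1, u≡25; β=3, v≡26 (mod 37); (25|37)=+1, (26|37)=+1; sign (−1)^0·+1^3·+1^1 = +1.
(a,b)_7: α=0, u≡6; β=-4, v≡5 (mod 7); (6|7)=-1, (5|7)=-1; sign (−1)^0·-1^-4·-1^0 = +1.
(a,b)_11: α=2, u≡9; β=0, v≡1 (mod 11); (9|11)=+1, (1|11)=+1; sign (−1)^0·+1^0·+1^2 = +1.
(a,b)_31: α=0, u≡16; β=1, v≡12 (mod 31); (16|31)=+1, (12|31)=-1; sign (−1)^0·+1^1·-1^0 = +1.
(a,b)_2: α=-4, β=7; u≡7, v≡5 (mod 8); ε(u)ε(v)=1·0, αω(v)=-4·1, βω(u)=7·0; sum ≡ 0  ⇒  +1.
(a,b)_23: α=0, u≡10; β=1, v≡2 (mod 23); (10|23)=-1, (2|23)=+1; sign (−1)^0·-1^1·+1^0 = -1.
(111, 3007434 / ℚ) ramifies at {3, 23}: a division algebra.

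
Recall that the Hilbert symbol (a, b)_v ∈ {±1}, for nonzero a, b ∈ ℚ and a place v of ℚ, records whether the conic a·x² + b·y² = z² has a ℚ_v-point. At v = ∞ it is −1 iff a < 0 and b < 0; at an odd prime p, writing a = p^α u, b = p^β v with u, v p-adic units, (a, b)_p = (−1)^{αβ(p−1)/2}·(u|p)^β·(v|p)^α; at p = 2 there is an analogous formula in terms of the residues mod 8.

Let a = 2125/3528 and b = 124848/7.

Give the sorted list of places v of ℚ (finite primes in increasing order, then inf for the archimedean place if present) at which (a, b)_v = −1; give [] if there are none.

Mod squares: a ≡ 170, b ≡ 21. Check v ∈ {∞, 2, 3, 5, 7, 17}.
v=3: a=3^-2·(≡2), b=3^3·(≡1) mod 3; (2|3)=-1, (1|3)=+1; (−1)^{-2·3·1}·(-1)^3·(+1)^-2 = -1.
v=5: a=5^3·(≡4), b=5^0·(≡4) mod 5; (4|5)=+1, (4|5)=+1; (−1)^{3·0·2}·(+1)^0·(+1)^3 = +1.
v=7: a=7^-2·(≡2), b=7^-1·(≡3) mod 7; (2|7)=+1, (3|7)=-1; (−1)^{-2·-1·3}·(+1)^-1·(-1)^-2 = +1.
v=∞: 170 > 0 and 21 > 0  ⇒  (a,b)_∞ = +1.
v=17: a=17^1·(≡12), b=17^2·(≡1) mod 17; (12|17)=-1, (1|17)=+1; (−1)^{1·2·8}·(-1)^2·(+1)^1 = +1.
v=2: v_2(a)=-3, v_2(b)=4; units ≡ 5, 5 (mod 8); ε·ε+αω+βω = 0·0+-3·1+4·1 ≡ 1  ⇒  (a,b)_2 = -1.
|Ram(170, 21)| = 2, even; anisotropic at {2, 3}.

[2, 3]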